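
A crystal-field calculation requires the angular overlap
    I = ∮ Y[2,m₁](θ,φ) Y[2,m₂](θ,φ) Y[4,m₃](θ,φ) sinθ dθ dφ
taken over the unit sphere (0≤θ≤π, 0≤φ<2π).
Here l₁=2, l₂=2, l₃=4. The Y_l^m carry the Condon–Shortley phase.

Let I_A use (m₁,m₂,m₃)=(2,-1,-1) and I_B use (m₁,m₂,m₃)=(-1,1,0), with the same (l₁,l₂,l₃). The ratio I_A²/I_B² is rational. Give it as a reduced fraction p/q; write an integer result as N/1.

Shared (l₁,l₂,l₃)=(2,2,4): N and (l;000)² cancel in I_A²/I_B².
A: Δ = 0!·4!·4!/9! = 1/630; Racah Σ t=0..0: t=0:+1/144 = 1/144; ⇒ 3j(2 2 4; 2 -1 -1)² = 1/126, sgn -1
B: Δ = 0!·4!·4!/9! = 1/630; Racah Σ t=0..0: t=0:+1/36 = 1/36; ⇒ 3j(2 2 4; -1 1 0)² = 8/315, sgn +1
I_A²/I_B² = (1/126)/(8/315) = 5/16

5/16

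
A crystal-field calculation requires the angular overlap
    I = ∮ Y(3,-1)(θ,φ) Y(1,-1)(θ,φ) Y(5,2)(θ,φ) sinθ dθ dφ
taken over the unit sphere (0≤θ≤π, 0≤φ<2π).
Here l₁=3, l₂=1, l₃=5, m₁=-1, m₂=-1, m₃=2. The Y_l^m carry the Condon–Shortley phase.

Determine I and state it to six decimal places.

triangle: need 2≤l₃≤4, have 5; I=0

0.000000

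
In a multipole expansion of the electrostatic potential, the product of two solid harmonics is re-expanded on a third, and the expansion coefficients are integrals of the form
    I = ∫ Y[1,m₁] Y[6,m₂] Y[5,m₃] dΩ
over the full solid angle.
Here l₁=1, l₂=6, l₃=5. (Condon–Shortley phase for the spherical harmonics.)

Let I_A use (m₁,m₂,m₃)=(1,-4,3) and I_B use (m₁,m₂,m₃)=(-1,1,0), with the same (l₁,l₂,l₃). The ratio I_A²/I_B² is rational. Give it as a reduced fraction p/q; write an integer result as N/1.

Same 1,6,5: normalisation and zero-m 3j drop out of the ratio.
A: Δ: 2! 0! 10! / 13! → 1/858; sum: t=0:+1/161280 = 1/161280; 3j²(1 6 5; 1 -4 3) = Δ·Π!·Σ² = 15/286  (sign +1)
B: Δ: 2! 0! 10! / 13! → 1/858; sum: t=2:+1/28800 = 1/28800; 3j²(1 6 5; -1 1 0) = Δ·Π!·Σ² = 7/286  (sign -1)
I_A²/I_B² = (15/286)/(7/286) = 15/7

15/7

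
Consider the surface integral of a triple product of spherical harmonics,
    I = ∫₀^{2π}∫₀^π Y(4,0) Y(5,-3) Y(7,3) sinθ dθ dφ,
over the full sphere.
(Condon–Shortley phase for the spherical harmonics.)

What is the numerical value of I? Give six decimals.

m-sum 0 ✓  L=16 even ✓  1≤7≤9 ✓
Π(2lᵢ+1) = 9×11×15 = 1485
triangle coeff Δ(4,5,7) = 1/6126120
Σ_t [0,2]: t=0:+1/69120 t=1:−1/20736 t=2:+1/69120 = -1/51840
(3j)²=280/21879 [(4 5 7; 0 0 0)], sign=+1
Σ_t [0,2]: t=0:+1/138240 t=1:−1/181440 t=2:+1/3870720 = 23/11612160
(3j)²=529/204204 [(4 5 7; 0 -3 3)], sign=+1
⇒ 4πI² = 26450/537251
I = (+1)√(26450/537251/(4π)) = 0.06259207

0.062592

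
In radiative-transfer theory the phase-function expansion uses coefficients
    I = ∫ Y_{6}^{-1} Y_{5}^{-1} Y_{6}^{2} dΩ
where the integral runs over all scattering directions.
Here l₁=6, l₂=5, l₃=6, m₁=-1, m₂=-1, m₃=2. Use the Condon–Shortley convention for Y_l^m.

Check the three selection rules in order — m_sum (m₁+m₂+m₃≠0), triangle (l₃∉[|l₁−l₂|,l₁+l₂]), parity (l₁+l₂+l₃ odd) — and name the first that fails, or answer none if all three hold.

azimuthal sum: -1 − 1 + 2 = 0  ✓
1 ≤ 6 ≤ 11 (triangle on l)  ✓
L = 6 + 5 + 6 = 17 (odd)  ✗

parity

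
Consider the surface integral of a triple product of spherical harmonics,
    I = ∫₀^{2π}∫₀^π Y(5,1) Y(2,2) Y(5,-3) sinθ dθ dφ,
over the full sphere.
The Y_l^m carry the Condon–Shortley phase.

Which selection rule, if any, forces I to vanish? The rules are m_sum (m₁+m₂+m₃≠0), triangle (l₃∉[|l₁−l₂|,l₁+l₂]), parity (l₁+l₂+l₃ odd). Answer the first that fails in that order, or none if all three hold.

none

m₁+m₂+m₃ = 1 + 2 − 3 = 0  ✓
triangle: |5−2|=3 ≤ l₃=5 ≤ 5+2=7  ✓
parity: l₁+l₂+l₃ = 12 is even  ✓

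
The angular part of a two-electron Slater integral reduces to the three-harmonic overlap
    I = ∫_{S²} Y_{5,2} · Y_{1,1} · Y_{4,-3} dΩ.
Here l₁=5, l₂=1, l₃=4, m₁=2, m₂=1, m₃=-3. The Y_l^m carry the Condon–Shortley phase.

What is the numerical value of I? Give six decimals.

Checks pass: Σm=0; 10 even; l₃=4∈[4,6].
(2·5+1)(2·1+1)(2·4+1) = 297
Δ: 2! 8! 0! / 11! → 1/495
sum: t=1:−1/576 = -1/576
3j²(5 1 4; 0 0 0) = Δ·Π!·Σ² = 5/99  (sign -1)
sum: t=2:+1/10080 = 1/10080
3j²(5 1 4; 2 1 -3) = Δ·Π!·Σ² = 1/165  (sign -1)
combine: 4πI² = 297·5/99·1/165 = 1/11
take √, sign +1: I = 0.08505478

0.085055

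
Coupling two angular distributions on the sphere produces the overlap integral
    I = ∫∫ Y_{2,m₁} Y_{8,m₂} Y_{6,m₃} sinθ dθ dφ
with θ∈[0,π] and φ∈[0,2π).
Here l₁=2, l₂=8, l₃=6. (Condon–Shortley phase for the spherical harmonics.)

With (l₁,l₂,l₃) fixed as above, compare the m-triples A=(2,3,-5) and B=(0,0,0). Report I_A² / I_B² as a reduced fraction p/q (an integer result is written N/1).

5/784

Shared (l₁,l₂,l₃)=(2,8,6): N and (l;000)² cancel in I_A²/I_B².
A: Δ = 4!·0!·12!/17! = 1/30940; Racah Σ t=0..0: t=0:+1/958003200 = 1/958003200; ⇒ 3j(2 8 6; 2 3 -5)² = 1/6188, sgn -1
B: Δ = 4!·0!·12!/17! = 1/30940; Racah Σ t=2..2: t=2:+1/2073600 = 1/2073600; ⇒ 3j(2 8 6; 0 0 0)² = 28/1105, sgn +1
I_A²/I_B² = (1/6188)/(28/1105) = 5/784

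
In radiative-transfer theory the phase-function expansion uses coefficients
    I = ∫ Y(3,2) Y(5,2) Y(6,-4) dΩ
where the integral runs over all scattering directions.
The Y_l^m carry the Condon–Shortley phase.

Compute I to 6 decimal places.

Rules hold: Σm=0, L=14 even, 2≤6≤8.
N = 7·11·13 = 1001
Δ = 2!·4!·8!/15! = 1/675675
Racah Σ t=0..2: t=0:+1/8640 t=1:−1/2304 t=2:+1/8640 = -7/34560
⇒ 3j(3 5 6; 0 0 0)² = 7/429, sgn -1
Racah Σ t=0..1: t=0:+1/60480 t=1:−1/34560 = -1/80640
⇒ 3j(3 5 6; 2 2 -4)² = 6/1001, sgn -1
4πI² = N·(3j₀)²·(3jₘ)² = 14/143
I = +1·√(0.0979021/4π) = 0.08826552

0.088266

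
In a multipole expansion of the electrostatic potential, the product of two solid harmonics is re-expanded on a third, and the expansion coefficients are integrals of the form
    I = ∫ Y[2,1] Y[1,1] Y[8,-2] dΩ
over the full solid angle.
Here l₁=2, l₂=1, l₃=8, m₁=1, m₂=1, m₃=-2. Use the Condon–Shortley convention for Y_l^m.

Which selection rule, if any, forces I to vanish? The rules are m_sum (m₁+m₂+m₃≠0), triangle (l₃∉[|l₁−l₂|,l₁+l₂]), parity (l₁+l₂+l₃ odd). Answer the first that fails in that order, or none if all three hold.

Σmᵢ = 0  ✓
l₃∈[|l₁−l₂|,l₁+l₂]=[1,3], have l₃=8  ✗
Σlᵢ = 11 ⇒ odd

triangle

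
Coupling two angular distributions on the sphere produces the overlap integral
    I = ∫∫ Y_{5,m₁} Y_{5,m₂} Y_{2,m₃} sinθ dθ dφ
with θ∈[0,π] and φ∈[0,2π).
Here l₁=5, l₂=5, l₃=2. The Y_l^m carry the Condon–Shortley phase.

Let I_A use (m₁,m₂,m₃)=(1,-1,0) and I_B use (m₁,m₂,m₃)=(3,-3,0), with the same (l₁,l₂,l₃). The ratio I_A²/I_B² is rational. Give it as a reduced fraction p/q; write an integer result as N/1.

Shared (l₁,l₂,l₃)=(5,5,2): N and (l;000)² cancel in I_A²/I_B².
A: Δ = 8!·2!·2!/13! = 1/38610; Racah Σ t=2..4: t=2:+1/5760 t=3:−1/720 t=4:+1/2304 = -1/1280; ⇒ 3j(5 5 2; 1 -1 0)² = 27/1430, sgn -1
B: Δ = 8!·2!·2!/13! = 1/38610; Racah Σ t=0..2: t=0:+1/161280 t=1:−1/5040 t=2:+1/5760 = -1/53760; ⇒ 3j(5 5 2; 3 -3 0)² = 1/4290, sgn -1
I_A²/I_B² = (27/1430)/(1/4290) = 81/1

81/1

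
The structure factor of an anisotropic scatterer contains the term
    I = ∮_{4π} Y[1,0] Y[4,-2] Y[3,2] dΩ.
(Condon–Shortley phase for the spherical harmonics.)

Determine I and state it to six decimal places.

0.213244

Rules hold: Σm=0, L=8 even, 3≤3≤5.
N = 3·9·7 = 189
Δ = 2!·0!·6!/9! = 1/252
Racah Σ t=1..1: t=1:−1/36 = -1/36
⇒ 3j(1 4 3; 0 0 0)² = 4/63, sgn +1
Racah Σ t=1..1: t=1:−1/120 = -1/120
⇒ 3j(1 4 3; 0 -2 2)² = 1/21, sgn +1
4πI² = N·(3j₀)²·(3jₘ)² = 4/7
I = +1·√(0.571429/4π) = 0.21324362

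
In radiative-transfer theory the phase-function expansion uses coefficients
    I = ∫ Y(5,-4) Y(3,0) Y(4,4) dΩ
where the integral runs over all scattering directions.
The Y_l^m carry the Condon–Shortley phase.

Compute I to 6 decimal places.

-0.207724

Checks pass: Σm=0; 12 even; l₃=4∈[2,8].
(2·5+1)(2·3+1)(2·4+1) = 693
Δ: 4! 6! 2! / 13! → 1/180180
sum: t=1:−1/576 t=2:+1/144 t=3:−1/576 = 1/288
3j²(5 3 4; 0 0 0) = Δ·Π!·Σ² = 20/1001  (sign +1)
sum: t=3:−1/8640 = -1/8640
3j²(5 3 4; -4 0 4) = Δ·Π!·Σ² = 28/715  (sign -1)
combine: 4πI² = 693·20/1001·28/715 = 1008/1859
take √, sign -1: I = -0.20772350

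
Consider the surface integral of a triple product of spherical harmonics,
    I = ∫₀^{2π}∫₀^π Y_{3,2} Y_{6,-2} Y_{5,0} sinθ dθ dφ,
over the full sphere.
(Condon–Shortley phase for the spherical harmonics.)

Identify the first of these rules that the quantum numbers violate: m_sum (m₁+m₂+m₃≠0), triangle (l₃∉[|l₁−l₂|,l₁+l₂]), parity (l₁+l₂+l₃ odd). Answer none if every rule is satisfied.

none

m₁+m₂+m₃ = 2 − 2 + 0 = 0  ✓
triangle: |3−6|=3 ≤ l₃=5 ≤ 3+6=9  ✓
parity: l₁+l₂+l₃ = 14 is even  ✓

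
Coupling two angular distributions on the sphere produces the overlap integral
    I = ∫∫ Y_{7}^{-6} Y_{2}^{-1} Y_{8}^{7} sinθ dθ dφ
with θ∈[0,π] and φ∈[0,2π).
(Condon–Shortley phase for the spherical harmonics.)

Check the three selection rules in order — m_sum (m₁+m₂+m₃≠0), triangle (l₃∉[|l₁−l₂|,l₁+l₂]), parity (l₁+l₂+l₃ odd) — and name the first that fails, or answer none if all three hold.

parity

Σmᵢ = 0  ✓
l₃∈[|l₁−l₂|,l₁+l₂]=[5,9], have l₃=8  ✓
Σlᵢ = 17 ⇒ odd  ✗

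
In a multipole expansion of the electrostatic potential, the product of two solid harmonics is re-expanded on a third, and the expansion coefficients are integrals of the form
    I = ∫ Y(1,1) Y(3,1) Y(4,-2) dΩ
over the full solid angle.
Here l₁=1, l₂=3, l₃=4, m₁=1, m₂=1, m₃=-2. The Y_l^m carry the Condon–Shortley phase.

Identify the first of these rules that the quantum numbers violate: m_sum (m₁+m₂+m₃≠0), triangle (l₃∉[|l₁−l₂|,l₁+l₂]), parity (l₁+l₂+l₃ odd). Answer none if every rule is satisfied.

Σmᵢ = 0  ✓
l₃∈[|l₁−l₂|,l₁+l₂]=[2,4], have l₃=4  ✓
Σlᵢ = 8 ⇒ even  ✓

none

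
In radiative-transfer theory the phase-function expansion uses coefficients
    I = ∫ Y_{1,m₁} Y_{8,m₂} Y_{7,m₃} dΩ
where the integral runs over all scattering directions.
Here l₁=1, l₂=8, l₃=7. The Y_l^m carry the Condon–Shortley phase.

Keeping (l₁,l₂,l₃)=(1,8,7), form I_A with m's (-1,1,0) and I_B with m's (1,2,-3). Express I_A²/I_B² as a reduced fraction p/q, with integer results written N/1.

l's match ⇒ only the (l;m) 3-j factors differ between A and B.
A: triangle coeff Δ(1,8,7) = 1/2040; Σ_t [2,2]: t=2:+1/50803200 = 1/50803200; (3j)²=3/170 [(1 8 7; -1 1 0)], sign=-1
B: triangle coeff Δ(1,8,7) = 1/2040; Σ_t [0,0]: t=0:+1/174182400 = 1/174182400; (3j)²=1/136 [(1 8 7; 1 2 -3)], sign=+1
I_A²/I_B² = (3/170)/(1/136) = 12/5

12/5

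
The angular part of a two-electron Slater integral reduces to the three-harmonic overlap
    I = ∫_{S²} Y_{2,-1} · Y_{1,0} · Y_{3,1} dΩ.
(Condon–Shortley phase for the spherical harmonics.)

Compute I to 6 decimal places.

-0.233597

Checks pass: Σm=0; 6 even; l₃=3∈[1,3].
(2·2+1)(2·1+1)(2·3+1) = 105
Δ: 0! 4! 2! / 7! → 1/105
sum: t=0:+1/4 = 1/4
3j²(2 1 3; 0 0 0) = Δ·Π!·Σ² = 3/35  (sign -1)
sum: t=0:+1/6 = 1/6
3j²(2 1 3; -1 0 1) = Δ·Π!·Σ² = 8/105  (sign +1)
combine: 4πI² = 105·3/35·8/105 = 24/35
take √, sign -1: I = -0.23359668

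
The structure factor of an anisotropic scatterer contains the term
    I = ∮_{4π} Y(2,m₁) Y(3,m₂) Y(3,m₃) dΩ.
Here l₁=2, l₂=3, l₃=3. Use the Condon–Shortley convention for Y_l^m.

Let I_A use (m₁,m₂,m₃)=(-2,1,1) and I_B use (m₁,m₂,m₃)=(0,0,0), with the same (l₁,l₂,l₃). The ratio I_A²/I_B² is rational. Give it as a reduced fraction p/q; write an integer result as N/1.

Same 2,3,3: normalisation and zero-m 3j drop out of the ratio.
A: Δ: 2! 2! 4! / 9! → 1/3780; sum: t=2:+1/16 = 1/16; 3j²(2 3 3; -2 1 1) = Δ·Π!·Σ² = 2/35  (sign +1)
B: Δ: 2! 2! 4! / 9! → 1/3780; sum: t=0:+1/24 t=1:−1/4 t=2:+1/24 = -1/6; 3j²(2 3 3; 0 0 0) = Δ·Π!·Σ² = 4/105  (sign +1)
I_A²/I_B² = (2/35)/(4/105) = 3/2

3/2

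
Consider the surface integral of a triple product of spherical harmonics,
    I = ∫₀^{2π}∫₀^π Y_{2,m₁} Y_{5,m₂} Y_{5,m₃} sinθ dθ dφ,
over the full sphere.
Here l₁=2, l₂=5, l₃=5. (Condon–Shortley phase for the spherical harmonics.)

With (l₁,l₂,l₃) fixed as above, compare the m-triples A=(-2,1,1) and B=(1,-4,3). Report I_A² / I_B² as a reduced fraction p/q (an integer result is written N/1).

50/49

Same 2,5,5: normalisation and zero-m 3j drop out of the ratio.
A: Δ: 2! 2! 8! / 13! → 1/38610; sum: t=2:+1/2304 = 1/2304; 3j²(2 5 5; -2 1 1) = Δ·Π!·Σ² = 5/143  (sign +1)
B: Δ: 2! 2! 8! / 13! → 1/38610; sum: t=0:+1/10080 t=1:−1/80640 = 1/11520; 3j²(2 5 5; 1 -4 3) = Δ·Π!·Σ² = 49/1430  (sign +1)
I_A²/I_B² = (5/143)/(49/1430) = 50/49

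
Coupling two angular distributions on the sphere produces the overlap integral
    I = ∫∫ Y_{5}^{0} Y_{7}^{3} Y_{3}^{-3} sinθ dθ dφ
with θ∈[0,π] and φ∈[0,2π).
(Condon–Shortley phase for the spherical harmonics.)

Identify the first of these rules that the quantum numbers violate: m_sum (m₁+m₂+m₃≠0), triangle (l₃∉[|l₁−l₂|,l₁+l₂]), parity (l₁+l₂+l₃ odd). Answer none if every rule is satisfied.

parity

m₁+m₂+m₃ = 0 + 3 − 3 = 0  ✓
triangle: |5−7|=2 ≤ l₃=3 ≤ 5+7=12  ✓
parity: l₁+l₂+l₃ = 15 is odd  ✗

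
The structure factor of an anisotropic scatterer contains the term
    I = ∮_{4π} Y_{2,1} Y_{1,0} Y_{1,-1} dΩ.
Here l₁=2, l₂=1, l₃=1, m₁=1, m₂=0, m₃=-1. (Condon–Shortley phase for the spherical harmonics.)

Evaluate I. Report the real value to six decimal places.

Checks pass: Σm=0; 4 even; l₃=1∈[1,3].
(2·2+1)(2·1+1)(2·1+1) = 45
Δ: 2! 2! 0! / 5! → 1/30
sum: t=1:−1/1 = -1/1
3j²(2 1 1; 0 0 0) = Δ·Π!·Σ² = 2/15  (sign +1)
sum: t=1:−1/2 = -1/2
3j²(2 1 1; 1 0 -1) = Δ·Π!·Σ² = 1/10  (sign -1)
combine: 4πI² = 45·2/15·1/10 = 3/5
take √, sign -1: I = -0.21850969

-0.218510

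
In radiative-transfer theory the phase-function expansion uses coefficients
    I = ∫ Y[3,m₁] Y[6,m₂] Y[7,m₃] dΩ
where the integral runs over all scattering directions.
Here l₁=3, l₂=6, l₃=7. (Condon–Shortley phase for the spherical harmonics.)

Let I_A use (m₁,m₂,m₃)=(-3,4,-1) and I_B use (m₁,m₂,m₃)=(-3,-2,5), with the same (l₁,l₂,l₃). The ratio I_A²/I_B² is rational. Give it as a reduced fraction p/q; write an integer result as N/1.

l's match ⇒ only the (l;m) 3-j factors differ between A and B.
A: triangle coeff Δ(3,6,7) = 1/2042040; Σ_t [2,2]: t=2:+1/3870720 = 1/3870720; (3j)²=675/136136 [(3 6 7; -3 4 -1)], sign=+1
B: triangle coeff Δ(3,6,7) = 1/2042040; Σ_t [2,2]: t=2:+1/3870720 = 1/3870720; (3j)²=135/6188 [(3 6 7; -3 -2 5)], sign=+1
I_A²/I_B² = (675/136136)/(135/6188) = 5/22

5/22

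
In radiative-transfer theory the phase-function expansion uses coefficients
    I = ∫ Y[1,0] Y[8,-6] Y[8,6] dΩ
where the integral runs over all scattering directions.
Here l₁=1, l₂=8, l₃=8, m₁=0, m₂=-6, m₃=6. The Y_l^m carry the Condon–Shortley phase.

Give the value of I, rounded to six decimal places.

L=17 odd ⇒ parity kills the (l;000) factor ⇒ I = 0

0.000000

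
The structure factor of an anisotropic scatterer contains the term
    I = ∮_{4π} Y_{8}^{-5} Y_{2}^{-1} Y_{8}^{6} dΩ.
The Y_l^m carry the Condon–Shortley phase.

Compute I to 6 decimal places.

0.193241

Checks pass: Σm=0; 18 even; l₃=8∈[6,10].
(2·8+1)(2·2+1)(2·8+1) = 1445
Δ: 2! 14! 2! / 19! → 1/348840
sum: t=0:+1/116121600 t=1:−1/25401600 t=2:+1/116121600 = -1/45158400
3j²(8 2 8; 0 0 0) = Δ·Π!·Σ² = 24/1615  (sign -1)
sum: t=0:+1/12454041600 t=1:−1/1916006400 = -1/2264371200
3j²(8 2 8; -5 -1 6) = Δ·Π!·Σ² = 847/38760  (sign -1)
combine: 4πI² = 1445·24/1615·847/38760 = 847/1805
take √, sign +1: I = 0.19324051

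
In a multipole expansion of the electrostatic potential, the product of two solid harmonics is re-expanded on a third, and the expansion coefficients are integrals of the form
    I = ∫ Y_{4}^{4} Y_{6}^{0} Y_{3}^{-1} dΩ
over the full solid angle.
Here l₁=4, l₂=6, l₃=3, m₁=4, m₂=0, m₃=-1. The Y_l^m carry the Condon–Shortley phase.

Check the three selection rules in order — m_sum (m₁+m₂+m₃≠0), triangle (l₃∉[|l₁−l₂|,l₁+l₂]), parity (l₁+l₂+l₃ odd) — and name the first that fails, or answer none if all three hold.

m_sum

azimuthal sum: 4 + 0 − 1 = 3  ✗
2 ≤ 3 ≤ 10 (triangle on l)
L = 4 + 6 + 3 = 13 (odd)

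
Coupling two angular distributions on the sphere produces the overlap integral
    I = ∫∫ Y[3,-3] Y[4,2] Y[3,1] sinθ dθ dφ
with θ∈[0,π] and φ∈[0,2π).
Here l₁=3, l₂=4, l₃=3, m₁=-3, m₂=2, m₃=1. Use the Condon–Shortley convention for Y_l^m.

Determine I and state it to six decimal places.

-0.188451

m-sum 0 ✓  L=10 even ✓  1≤3≤7 ✓
Π(2lᵢ+1) = 7×9×7 = 441
triangle coeff Δ(3,4,3) = 1/34650
Σ_t [1,3]: t=1:−1/72 t=2:+1/16 t=3:−1/72 = 5/144
(3j)²=2/77 [(3 4 3; 0 0 0)], sign=-1
Σ_t [4,4]: t=4:+1/192 = 1/192
(3j)²=3/77 [(3 4 3; -3 2 1)], sign=+1
⇒ 4πI² = 54/121
I = (-1)√(54/121/(4π)) = -0.18845135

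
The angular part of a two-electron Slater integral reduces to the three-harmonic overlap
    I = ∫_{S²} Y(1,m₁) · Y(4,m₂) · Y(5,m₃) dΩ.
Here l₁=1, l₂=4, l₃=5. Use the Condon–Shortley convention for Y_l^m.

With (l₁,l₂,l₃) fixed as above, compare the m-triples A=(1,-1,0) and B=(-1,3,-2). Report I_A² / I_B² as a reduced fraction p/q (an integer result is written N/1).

10/3

Shared (l₁,l₂,l₃)=(1,4,5): N and (l;000)² cancel in I_A²/I_B².
A: Δ = 0!·2!·8!/11! = 1/495; Racah Σ t=0..0: t=0:+1/1440 = 1/1440; ⇒ 3j(1 4 5; 1 -1 0)² = 2/99, sgn -1
B: Δ = 0!·2!·8!/11! = 1/495; Racah Σ t=0..0: t=0:+1/10080 = 1/10080; ⇒ 3j(1 4 5; -1 3 -2)² = 1/165, sgn -1
I_A²/I_B² = (2/99)/(1/165) = 10/3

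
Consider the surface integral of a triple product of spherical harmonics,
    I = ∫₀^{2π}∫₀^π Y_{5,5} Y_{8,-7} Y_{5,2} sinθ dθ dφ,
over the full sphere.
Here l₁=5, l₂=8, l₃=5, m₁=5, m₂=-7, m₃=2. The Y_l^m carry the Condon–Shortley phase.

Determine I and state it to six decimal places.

Checks pass: Σm=0; 18 even; l₃=5∈[3,13].
(2·5+1)(2·8+1)(2·5+1) = 2057
Δ: 8! 2! 8! / 19! → 1/37413090
sum: t=3:−1/1036800 t=4:+1/331776 t=5:−1/1036800 = 1/921600
3j²(5 8 5; 0 0 0) = Δ·Π!·Σ² = 490/46189  (sign -1)
sum: t=0:+1/406425600 = 1/406425600
3j²(5 8 5; 5 -7 2) = Δ·Π!·Σ² = 15/646  (sign -1)
combine: 4πI² = 2057·490/46189·15/646 = 40425/79781
take √, sign +1: I = 0.20080307

0.200803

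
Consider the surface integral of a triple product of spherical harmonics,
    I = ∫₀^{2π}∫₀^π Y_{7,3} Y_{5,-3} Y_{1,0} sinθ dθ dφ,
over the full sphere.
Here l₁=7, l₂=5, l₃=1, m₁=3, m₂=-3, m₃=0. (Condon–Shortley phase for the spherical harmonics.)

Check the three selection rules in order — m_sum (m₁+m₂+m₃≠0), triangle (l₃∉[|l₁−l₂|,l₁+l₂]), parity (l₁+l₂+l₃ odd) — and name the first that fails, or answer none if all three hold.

triangle

Σmᵢ = 0  ✓
l₃∈[|l₁−l₂|,l₁+l₂]=[2,12], have l₃=1  ✗
Σlᵢ = 13 ⇒ odd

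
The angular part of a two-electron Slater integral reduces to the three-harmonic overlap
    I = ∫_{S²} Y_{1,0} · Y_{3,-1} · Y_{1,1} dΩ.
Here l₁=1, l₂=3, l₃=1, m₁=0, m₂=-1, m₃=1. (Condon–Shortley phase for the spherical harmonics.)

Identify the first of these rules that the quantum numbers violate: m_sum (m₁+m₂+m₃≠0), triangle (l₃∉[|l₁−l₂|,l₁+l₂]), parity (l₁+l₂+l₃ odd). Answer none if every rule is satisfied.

triangle

Σmᵢ = 0  ✓
l₃∈[|l₁−l₂|,l₁+l₂]=[2,4], have l₃=1  ✗
Σlᵢ = 5 ⇒ odd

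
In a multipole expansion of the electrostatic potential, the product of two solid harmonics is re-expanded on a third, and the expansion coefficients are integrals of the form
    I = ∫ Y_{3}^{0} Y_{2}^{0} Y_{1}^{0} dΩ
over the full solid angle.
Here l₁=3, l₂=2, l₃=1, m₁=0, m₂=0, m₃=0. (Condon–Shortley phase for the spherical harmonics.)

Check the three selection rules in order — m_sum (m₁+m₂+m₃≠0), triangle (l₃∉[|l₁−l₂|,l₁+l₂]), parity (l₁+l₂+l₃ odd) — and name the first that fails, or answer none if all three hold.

Σmᵢ = 0  ✓
l₃∈[|l₁−l₂|,l₁+l₂]=[1,5], have l₃=1  ✓
Σlᵢ = 6 ⇒ even  ✓

none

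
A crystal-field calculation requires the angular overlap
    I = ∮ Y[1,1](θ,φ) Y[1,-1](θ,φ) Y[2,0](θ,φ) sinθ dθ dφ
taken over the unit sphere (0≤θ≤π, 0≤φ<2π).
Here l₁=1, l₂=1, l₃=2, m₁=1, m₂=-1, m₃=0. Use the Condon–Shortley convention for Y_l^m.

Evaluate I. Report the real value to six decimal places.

0.126157

m-sum 0 ✓  L=4 even ✓  0≤2≤2 ✓
Π(2lᵢ+1) = 3×3×5 = 45
triangle coeff Δ(1,1,2) = 1/30
Σ_t [0,0]: t=0:+1/1 = 1/1
(3j)²=2/15 [(1 1 2; 0 0 0)], sign=+1
Σ_t [0,0]: t=0:+1/4 = 1/4
(3j)²=1/30 [(1 1 2; 1 -1 0)], sign=+1
⇒ 4πI² = 1/5
I = (+1)√(1/5/(4π)) = 0.12615663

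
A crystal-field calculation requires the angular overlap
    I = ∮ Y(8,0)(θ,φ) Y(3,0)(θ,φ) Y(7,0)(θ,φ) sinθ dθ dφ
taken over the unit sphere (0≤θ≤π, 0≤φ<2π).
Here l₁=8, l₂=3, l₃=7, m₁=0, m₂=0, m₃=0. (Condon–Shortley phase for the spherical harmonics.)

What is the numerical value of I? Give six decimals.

0.143054

Rules hold: Σm=0, L=18 even, 5≤7≤11.
N = 17·7·15 = 1785
Δ = 4!·12!·2!/19! = 1/5290740
Racah Σ t=1..3: t=1:−1/7257600 t=2:+1/2073600 t=3:−1/7257600 = 1/4838400
⇒ 3j(8 3 7; 0 0 0)² = 252/20995, sgn -1
(m-triple is (0,0,0) — same symbol as above.)
4πI² = N·(3j₀)²·(3jₘ)² = 1333584/5185765
I = +1·√(0.257162/4π) = 0.14305362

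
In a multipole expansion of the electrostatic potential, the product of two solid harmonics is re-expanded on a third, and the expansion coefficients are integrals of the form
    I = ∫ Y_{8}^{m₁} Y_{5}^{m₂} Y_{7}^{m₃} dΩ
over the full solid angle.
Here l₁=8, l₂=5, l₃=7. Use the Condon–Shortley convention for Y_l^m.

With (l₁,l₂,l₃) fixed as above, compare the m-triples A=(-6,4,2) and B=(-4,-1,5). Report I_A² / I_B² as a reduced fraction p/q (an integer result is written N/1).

Same 8,5,7: normalisation and zero-m 3j drop out of the ratio.
A: Δ: 6! 10! 4! / 21! → 1/814773960; sum: t=5:−1/1045094400 t=6:+1/348364800 = 1/522547200; 3j²(8 5 7; -6 4 2) = Δ·Π!·Σ² = 4/323  (sign -1)
B: Δ: 6! 10! 4! / 21! → 1/814773960; sum: t=2:+1/696729600 t=3:−1/78382080 t=4:+1/92897280 = -1/1791590400; 3j²(8 5 7; -4 -1 5) = Δ·Π!·Σ² = 11/151164  (sign -1)
I_A²/I_B² = (4/323)/(11/151164) = 1872/11

1872/11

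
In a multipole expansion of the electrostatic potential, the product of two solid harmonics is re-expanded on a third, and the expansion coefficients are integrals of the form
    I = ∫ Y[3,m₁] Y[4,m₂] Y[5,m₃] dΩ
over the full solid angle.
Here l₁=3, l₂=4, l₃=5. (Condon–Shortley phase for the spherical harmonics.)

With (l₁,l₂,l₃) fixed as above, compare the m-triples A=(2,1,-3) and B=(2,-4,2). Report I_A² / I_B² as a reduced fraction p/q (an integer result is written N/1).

3/28

Same 3,4,5: normalisation and zero-m 3j drop out of the ratio.
A: Δ: 2! 4! 6! / 13! → 1/180180; sum: t=0:+1/1440 t=1:−1/1152 = -1/5760; 3j²(3 4 5; 2 1 -3) = Δ·Π!·Σ² = 1/858  (sign -1)
B: Δ: 2! 4! 6! / 13! → 1/180180; sum: t=0:+1/8640 = 1/8640; 3j²(3 4 5; 2 -4 2) = Δ·Π!·Σ² = 14/1287  (sign -1)
I_A²/I_B² = (1/858)/(14/1287) = 3/28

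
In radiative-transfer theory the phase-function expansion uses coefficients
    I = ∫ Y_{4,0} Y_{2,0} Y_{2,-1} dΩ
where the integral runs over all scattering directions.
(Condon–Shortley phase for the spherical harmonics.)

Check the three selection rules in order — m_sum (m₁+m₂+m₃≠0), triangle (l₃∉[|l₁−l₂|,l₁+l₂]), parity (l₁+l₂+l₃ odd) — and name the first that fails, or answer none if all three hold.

m_sum

azimuthal sum: 0 + 0 − 1 = -1  ✗
2 ≤ 2 ≤ 6 (triangle on l)
L = 4 + 2 + 2 = 8 (even)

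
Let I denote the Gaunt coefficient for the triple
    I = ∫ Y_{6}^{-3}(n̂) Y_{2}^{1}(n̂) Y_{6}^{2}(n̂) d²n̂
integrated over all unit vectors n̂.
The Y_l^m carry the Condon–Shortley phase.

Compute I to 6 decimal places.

Checks pass: Σm=0; 14 even; l₃=6∈[4,8].
(2·6+1)(2·2+1)(2·6+1) = 845
Δ: 2! 10! 2! / 15! → 1/90090
sum: t=0:+1/69120 t=1:−1/14400 t=2:+1/69120 = -7/172800
3j²(6 2 6; 0 0 0) = Δ·Π!·Σ² = 14/715  (sign -1)
sum: t=1:−1/161280 t=2:+1/60480 = 1/96768
3j²(6 2 6; -3 1 2) = Δ·Π!·Σ² = 15/1001  (sign +1)
combine: 4πI² = 845·14/715·15/1001 = 30/121
take √, sign -1: I = -0.14046335

-0.140463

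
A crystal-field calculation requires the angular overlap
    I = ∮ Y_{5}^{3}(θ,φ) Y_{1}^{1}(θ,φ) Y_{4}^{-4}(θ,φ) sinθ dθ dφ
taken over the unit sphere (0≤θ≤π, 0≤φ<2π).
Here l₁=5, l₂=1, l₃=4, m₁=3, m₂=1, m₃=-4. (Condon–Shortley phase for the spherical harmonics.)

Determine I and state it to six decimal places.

Checks pass: Σm=0; 10 even; l₃=4∈[4,6].
(2·5+1)(2·1+1)(2·4+1) = 297
Δ: 2! 8! 0! / 11! → 1/495
sum: t=1:−1/576 = -1/576
3j²(5 1 4; 0 0 0) = Δ·Π!·Σ² = 5/99  (sign -1)
sum: t=2:+1/80640 = 1/80640
3j²(5 1 4; 3 1 -4) = Δ·Π!·Σ² = 1/495  (sign +1)
combine: 4πI² = 297·5/99·1/495 = 1/33
take √, sign -1: I = -0.04910640

-0.049106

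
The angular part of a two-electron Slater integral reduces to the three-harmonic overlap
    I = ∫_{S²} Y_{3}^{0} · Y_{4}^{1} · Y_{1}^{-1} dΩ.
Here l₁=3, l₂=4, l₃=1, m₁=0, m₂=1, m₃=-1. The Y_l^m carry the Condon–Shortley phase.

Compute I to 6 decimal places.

Rules hold: Σm=0, L=8 even, 1≤1≤7.
N = 7·9·3 = 189
Δ = 6!·0!·2!/9! = 1/252
Racah Σ t=3..3: t=3:−1/36 = -1/36
⇒ 3j(3 4 1; 0 0 0)² = 4/63, sgn +1
Racah Σ t=3..3: t=3:−1/72 = -1/72
⇒ 3j(3 4 1; 0 1 -1)² = 5/126, sgn -1
4πI² = N·(3j₀)²·(3jₘ)² = 10/21
I = -1·√(0.47619/4π) = -0.19466390

-0.194664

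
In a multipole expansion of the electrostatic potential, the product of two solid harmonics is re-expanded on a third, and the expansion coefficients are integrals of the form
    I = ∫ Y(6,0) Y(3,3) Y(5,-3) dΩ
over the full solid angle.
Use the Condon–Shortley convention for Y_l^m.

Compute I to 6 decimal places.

-0.110086

Rules hold: Σm=0, L=14 even, 3≤5≤9.
N = 13·7·11 = 1001
Δ = 4!·8!·2!/15! = 1/675675
Racah Σ t=1..3: t=1:−1/8640 t=2:+1/2304 t=3:−1/8640 = 7/34560
⇒ 3j(6 3 5; 0 0 0)² = 7/429, sgn -1
Racah Σ t=4..4: t=4:+1/69120 = 1/69120
⇒ 3j(6 3 5; 0 3 -3)² = 4/429, sgn +1
4πI² = N·(3j₀)²·(3jₘ)² = 196/1287
I = -1·√(0.152292/4π) = -0.11008644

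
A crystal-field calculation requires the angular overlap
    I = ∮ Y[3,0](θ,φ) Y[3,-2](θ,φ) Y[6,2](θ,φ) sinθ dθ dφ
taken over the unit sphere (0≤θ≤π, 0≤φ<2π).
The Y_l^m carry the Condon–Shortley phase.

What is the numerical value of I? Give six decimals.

0.177420

Checks pass: Σm=0; 12 even; l₃=6∈[0,6].
(2·3+1)(2·3+1)(2·6+1) = 637
Δ: 0! 6! 6! / 13! → 1/12012
sum: t=0:+1/1296 = 1/1296
3j²(3 3 6; 0 0 0) = Δ·Π!·Σ² = 100/3003  (sign +1)
sum: t=0:+1/4320 = 1/4320
3j²(3 3 6; 0 -2 2) = Δ·Π!·Σ² = 8/429  (sign +1)
combine: 4πI² = 637·100/3003·8/429 = 5600/14157
take √, sign +1: I = 0.17742036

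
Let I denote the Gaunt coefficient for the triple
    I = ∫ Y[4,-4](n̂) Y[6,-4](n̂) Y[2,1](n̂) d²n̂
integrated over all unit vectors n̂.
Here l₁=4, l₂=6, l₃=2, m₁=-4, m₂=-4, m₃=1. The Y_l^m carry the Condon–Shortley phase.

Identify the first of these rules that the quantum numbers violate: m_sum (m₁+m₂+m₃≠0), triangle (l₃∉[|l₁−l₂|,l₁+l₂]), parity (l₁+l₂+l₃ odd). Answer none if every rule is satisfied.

Σmᵢ = -7  ✗
l₃∈[|l₁−l₂|,l₁+l₂]=[2,10], have l₃=2
Σlᵢ = 12 ⇒ even

m_sum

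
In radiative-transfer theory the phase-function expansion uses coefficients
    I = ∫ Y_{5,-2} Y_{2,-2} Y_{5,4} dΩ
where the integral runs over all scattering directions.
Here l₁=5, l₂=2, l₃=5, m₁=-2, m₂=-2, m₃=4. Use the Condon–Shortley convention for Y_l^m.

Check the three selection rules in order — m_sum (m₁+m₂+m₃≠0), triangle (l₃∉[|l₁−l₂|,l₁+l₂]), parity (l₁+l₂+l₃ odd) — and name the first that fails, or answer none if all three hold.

none

azimuthal sum: -2 − 2 + 4 = 0  ✓
3 ≤ 5 ≤ 7 (triangle on l)  ✓
L = 5 + 2 + 5 = 12 (even)  ✓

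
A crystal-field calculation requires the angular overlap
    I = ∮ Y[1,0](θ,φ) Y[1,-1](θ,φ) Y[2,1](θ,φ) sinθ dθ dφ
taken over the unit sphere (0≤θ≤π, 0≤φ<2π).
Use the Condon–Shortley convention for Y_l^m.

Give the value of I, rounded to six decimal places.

m-sum 0 ✓  L=4 even ✓  0≤2≤2 ✓
Π(2lᵢ+1) = 3×3×5 = 45
triangle coeff Δ(1,1,2) = 1/30
Σ_t [0,0]: t=0:+1/1 = 1/1
(3j)²=2/15 [(1 1 2; 0 0 0)], sign=+1
Σ_t [0,0]: t=0:+1/2 = 1/2
(3j)²=1/10 [(1 1 2; 0 -1 1)], sign=-1
⇒ 4πI² = 3/5
I = (-1)√(3/5/(4π)) = -0.21850969

-0.218510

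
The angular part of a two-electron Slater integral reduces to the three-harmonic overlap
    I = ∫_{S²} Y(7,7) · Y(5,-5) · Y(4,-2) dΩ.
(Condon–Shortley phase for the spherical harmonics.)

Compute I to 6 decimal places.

Checks pass: Σm=0; 16 even; l₃=4∈[2,12].
(2·7+1)(2·5+1)(2·4+1) = 1485
Δ: 8! 6! 2! / 17! → 1/6126120
sum: t=3:−1/69120 t=4:+1/20736 t=5:−1/69120 = 1/51840
3j²(7 5 4; 0 0 0) = Δ·Π!·Σ² = 280/21879  (sign +1)
sum: t=0:+1/58060800 = 1/58060800
3j²(7 5 4; 7 -5 -2) = Δ·Π!·Σ² = 3/136  (sign +1)
combine: 4πI² = 1485·280/21879·3/136 = 1575/3757
take √, sign +1: I = 0.18264793

0.182648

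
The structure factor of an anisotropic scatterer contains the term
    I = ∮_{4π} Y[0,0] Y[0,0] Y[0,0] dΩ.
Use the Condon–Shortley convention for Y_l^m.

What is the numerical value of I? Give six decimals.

m-sum 0 ✓  L=0 even ✓  0≤0≤0 ✓
Π(2lᵢ+1) = 1×1×1 = 1
triangle coeff Δ(0,0,0) = 1/1
Σ_t [0,0]: t=0:+1/1 = 1/1
(3j)²=1/1 [(0 0 0; 0 0 0)], sign=+1
(m-triple is (0,0,0) — same symbol as above.)
⇒ 4πI² = 1/1
I = (+1)√(1/1/(4π)) = 0.28209479

0.282095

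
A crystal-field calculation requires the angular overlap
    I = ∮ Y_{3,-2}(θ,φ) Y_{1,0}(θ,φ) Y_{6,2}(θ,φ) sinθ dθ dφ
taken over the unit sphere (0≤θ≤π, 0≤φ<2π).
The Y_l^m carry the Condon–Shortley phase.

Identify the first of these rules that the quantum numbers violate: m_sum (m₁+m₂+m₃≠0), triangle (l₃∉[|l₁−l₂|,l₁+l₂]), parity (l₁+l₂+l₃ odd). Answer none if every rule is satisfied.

m₁+m₂+m₃ = -2 + 0 + 2 = 0  ✓
triangle: |3−1|=2 ≤ l₃=6 ≤ 3+1=4  ✗
parity: l₁+l₂+l₃ = 10 is even

triangle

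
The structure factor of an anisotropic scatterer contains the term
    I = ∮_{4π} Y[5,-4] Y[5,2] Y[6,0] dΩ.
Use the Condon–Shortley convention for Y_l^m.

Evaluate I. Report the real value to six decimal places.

0.000000

-4 + 2 + 0 = -2 ≠ 0: azimuthal integral kills it; I = 0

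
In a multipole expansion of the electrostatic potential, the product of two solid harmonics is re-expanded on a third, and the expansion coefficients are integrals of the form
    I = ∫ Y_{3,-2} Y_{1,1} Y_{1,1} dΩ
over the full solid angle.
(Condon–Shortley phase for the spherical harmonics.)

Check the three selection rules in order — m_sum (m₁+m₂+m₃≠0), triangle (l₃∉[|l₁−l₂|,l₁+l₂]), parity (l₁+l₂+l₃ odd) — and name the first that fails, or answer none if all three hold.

triangle

azimuthal sum: -2 + 1 + 1 = 0  ✓
2 ≤ 1 ≤ 4 (triangle on l)  ✗
L = 3 + 1 + 1 = 5 (odd)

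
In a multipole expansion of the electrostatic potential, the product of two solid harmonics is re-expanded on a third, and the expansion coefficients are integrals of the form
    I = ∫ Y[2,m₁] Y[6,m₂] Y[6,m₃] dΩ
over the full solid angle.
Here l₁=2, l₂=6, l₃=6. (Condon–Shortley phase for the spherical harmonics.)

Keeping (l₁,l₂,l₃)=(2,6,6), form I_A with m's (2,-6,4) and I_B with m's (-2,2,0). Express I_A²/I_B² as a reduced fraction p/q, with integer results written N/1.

l's match ⇒ only the (l;m) 3-j factors differ between A and B.
A: triangle coeff Δ(2,6,6) = 1/90090; Σ_t [0,0]: t=0:+1/14515200 = 1/14515200; (3j)²=2/455 [(2 6 6; 2 -6 4)], sign=+1
B: triangle coeff Δ(2,6,6) = 1/90090; Σ_t [2,2]: t=2:+1/69120 = 1/69120; (3j)²=4/143 [(2 6 6; -2 2 0)], sign=+1
I_A²/I_B² = (2/455)/(4/143) = 11/70

11/70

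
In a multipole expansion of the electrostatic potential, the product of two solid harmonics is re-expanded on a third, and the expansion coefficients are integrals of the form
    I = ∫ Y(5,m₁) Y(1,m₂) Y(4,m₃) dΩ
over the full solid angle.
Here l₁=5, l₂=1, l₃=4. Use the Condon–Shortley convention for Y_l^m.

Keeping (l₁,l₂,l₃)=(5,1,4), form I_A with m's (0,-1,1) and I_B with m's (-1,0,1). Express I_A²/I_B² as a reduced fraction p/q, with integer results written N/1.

Same 5,1,4: normalisation and zero-m 3j drop out of the ratio.
A: Δ: 2! 8! 0! / 11! → 1/495; sum: t=0:+1/1440 = 1/1440; 3j²(5 1 4; 0 -1 1) = Δ·Π!·Σ² = 2/99  (sign -1)
B: Δ: 2! 8! 0! / 11! → 1/495; sum: t=1:−1/720 = -1/720; 3j²(5 1 4; -1 0 1) = Δ·Π!·Σ² = 8/165  (sign +1)
I_A²/I_B² = (2/99)/(8/165) = 5/12

5/12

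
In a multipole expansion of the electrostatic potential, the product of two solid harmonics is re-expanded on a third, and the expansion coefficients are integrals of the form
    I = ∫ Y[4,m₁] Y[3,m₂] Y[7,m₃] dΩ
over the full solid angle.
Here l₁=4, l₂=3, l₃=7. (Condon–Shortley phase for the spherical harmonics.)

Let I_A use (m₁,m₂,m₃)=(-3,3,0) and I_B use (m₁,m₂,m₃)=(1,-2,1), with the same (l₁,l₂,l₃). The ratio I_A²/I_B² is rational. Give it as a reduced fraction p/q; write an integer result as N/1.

1/48

Shared (l₁,l₂,l₃)=(4,3,7): N and (l;000)² cancel in I_A²/I_B².
A: Δ = 0!·8!·6!/15! = 1/45045; Racah Σ t=0..0: t=0:+1/3628800 = 1/3628800; ⇒ 3j(4 3 7; -3 3 0)² = 1/6435, sgn -1
B: Δ = 0!·8!·6!/15! = 1/45045; Racah Σ t=0..0: t=0:+1/86400 = 1/86400; ⇒ 3j(4 3 7; 1 -2 1)² = 16/2145, sgn +1
I_A²/I_B² = (1/6435)/(16/2145) = 1/48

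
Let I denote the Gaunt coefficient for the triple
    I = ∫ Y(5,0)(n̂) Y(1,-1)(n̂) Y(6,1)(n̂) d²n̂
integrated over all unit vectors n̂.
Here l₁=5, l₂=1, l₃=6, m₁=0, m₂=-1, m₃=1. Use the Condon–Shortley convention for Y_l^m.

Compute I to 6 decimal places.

Checks pass: Σm=0; 12 even; l₃=6∈[4,6].
(2·5+1)(2·1+1)(2·6+1) = 429
Δ: 0! 10! 2! / 13! → 1/858
sum: t=0:+1/14400 = 1/14400
3j²(5 1 6; 0 0 0) = Δ·Π!·Σ² = 6/143  (sign +1)
sum: t=0:+1/28800 = 1/28800
3j²(5 1 6; 0 -1 1) = Δ·Π!·Σ² = 7/286  (sign -1)
combine: 4πI² = 429·6/143·7/286 = 63/143
take √, sign -1: I = -0.18723944

-0.187239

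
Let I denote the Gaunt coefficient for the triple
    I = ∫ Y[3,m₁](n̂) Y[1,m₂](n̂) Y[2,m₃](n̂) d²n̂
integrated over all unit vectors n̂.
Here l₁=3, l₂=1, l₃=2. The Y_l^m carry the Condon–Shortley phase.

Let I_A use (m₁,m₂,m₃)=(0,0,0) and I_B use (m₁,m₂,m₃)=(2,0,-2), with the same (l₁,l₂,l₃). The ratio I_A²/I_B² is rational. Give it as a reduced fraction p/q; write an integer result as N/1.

l's match ⇒ only the (l;m) 3-j factors differ between A and B.
A: triangle coeff Δ(3,1,2) = 1/105; Σ_t [1,1]: t=1:−1/4 = -1/4; (3j)²=3/35 [(3 1 2; 0 0 0)], sign=-1
B: triangle coeff Δ(3,1,2) = 1/105; Σ_t [1,1]: t=1:−1/24 = -1/24; (3j)²=1/21 [(3 1 2; 2 0 -2)], sign=-1
I_A²/I_B² = (3/35)/(1/21) = 9/5

9/5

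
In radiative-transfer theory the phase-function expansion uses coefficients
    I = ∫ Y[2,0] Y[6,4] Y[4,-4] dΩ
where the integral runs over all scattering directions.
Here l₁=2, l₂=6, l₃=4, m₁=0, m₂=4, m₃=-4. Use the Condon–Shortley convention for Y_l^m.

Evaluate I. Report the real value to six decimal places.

Checks pass: Σm=0; 12 even; l₃=4∈[4,8].
(2·2+1)(2·6+1)(2·4+1) = 585
Δ: 4! 0! 8! / 13! → 1/6435
sum: t=2:+1/2304 = 1/2304
3j²(2 6 4; 0 0 0) = Δ·Π!·Σ² = 5/143  (sign +1)
sum: t=2:+1/161280 = 1/161280
3j²(2 6 4; 0 4 -4) = Δ·Π!·Σ² = 1/143  (sign +1)
combine: 4πI² = 585·5/143·1/143 = 225/1573
take √, sign +1: I = 0.10668957

0.106690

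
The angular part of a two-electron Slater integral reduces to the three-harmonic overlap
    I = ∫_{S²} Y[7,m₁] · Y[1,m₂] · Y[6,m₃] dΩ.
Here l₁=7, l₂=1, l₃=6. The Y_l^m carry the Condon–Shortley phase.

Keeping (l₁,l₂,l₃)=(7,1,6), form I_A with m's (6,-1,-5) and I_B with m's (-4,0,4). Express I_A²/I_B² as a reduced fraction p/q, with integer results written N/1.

26/11

Shared (l₁,l₂,l₃)=(7,1,6): N and (l;000)² cancel in I_A²/I_B².
A: Δ = 2!·12!·0!/15! = 1/1365; Racah Σ t=0..0: t=0:+1/79833600 = 1/79833600; ⇒ 3j(7 1 6; 6 -1 -5)² = 2/35, sgn -1
B: Δ = 2!·12!·0!/15! = 1/1365; Racah Σ t=1..1: t=1:−1/7257600 = -1/7257600; ⇒ 3j(7 1 6; -4 0 4)² = 11/455, sgn -1
I_A²/I_B² = (2/35)/(11/455) = 26/11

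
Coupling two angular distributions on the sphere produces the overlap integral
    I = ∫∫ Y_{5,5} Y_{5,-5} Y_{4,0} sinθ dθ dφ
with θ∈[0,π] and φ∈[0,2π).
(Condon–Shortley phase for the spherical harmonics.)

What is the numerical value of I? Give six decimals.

Checks pass: Σm=0; 14 even; l₃=4∈[0,10].
(2·5+1)(2·5+1)(2·4+1) = 1089
Δ: 6! 4! 4! / 15! → 1/3153150
sum: t=1:−1/69120 t=2:+1/1728 t=3:−1/576 t=4:+1/1728 t=5:−1/69120 = -7/11520
3j²(5 5 4; 0 0 0) = Δ·Π!·Σ² = 2/143  (sign -1)
sum: t=0:+1/414720 = 1/414720
3j²(5 5 4; 5 -5 0) = Δ·Π!·Σ² = 2/143  (sign +1)
combine: 4πI² = 1089·2/143·2/143 = 36/169
take √, sign -1: I = -0.13019760

-0.130198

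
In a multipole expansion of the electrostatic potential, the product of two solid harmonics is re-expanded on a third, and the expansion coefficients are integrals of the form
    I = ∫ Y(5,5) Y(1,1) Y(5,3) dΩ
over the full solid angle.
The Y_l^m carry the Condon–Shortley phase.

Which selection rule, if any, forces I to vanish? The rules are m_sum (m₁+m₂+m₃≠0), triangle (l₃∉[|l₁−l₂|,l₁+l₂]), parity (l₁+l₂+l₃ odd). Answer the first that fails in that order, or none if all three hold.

Σmᵢ = 9  ✗
l₃∈[|l₁−l₂|,l₁+l₂]=[4,6], have l₃=5
Σlᵢ = 11 ⇒ odd

m_sum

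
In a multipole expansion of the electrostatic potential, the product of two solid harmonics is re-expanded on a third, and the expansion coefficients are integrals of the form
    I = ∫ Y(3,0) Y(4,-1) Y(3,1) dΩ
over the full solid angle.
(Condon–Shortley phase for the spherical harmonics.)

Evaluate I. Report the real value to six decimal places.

Checks pass: Σm=0; 10 even; l₃=3∈[1,7].
(2·3+1)(2·4+1)(2·3+1) = 441
Δ: 4! 2! 4! / 11! → 1/34650
sum: t=1:−1/72 t=2:+1/16 t=3:−1/72 = 5/144
3j²(3 4 3; 0 0 0) = Δ·Π!·Σ² = 2/77  (sign -1)
sum: t=1:−1/48 t=2:+1/24 t=3:−1/288 = 5/288
3j²(3 4 3; 0 -1 1) = Δ·Π!·Σ² = 5/462  (sign +1)
combine: 4πI² = 441·2/77·5/462 = 15/121
take √, sign -1: I = -0.09932258

-0.099323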